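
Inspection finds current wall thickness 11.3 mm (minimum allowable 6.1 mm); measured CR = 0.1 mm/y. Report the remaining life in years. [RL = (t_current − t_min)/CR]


Apply the remaining-life relation: RL = (t_current − t_min) / CR
RL = (11.3 − 6.1) / 0.1 = 5.2 / 0.1 = 52.0 years

52.0 years


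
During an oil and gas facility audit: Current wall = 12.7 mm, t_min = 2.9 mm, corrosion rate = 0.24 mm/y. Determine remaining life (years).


Apply the remaining-life relation: RL = (t_current − t_min) / CR
RL = (12.7 − 2.9) / 0.24 = 9.8 / 0.24 = 40.8 years

40.8 years


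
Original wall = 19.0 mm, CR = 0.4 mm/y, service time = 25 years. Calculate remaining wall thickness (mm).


Remaining wall = original − CR × time
t = 19.0 − 0.4*25 = 19.0 − 10.0 = 9.0 mm

9.0 mm


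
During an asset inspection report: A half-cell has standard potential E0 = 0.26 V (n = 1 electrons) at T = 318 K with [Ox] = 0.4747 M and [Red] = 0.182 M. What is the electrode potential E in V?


Apply the Nernst equation: E = E0 + (RT/nF)*ln([Ox]/[Red])
Step 1: RT/nF = 8.314*318/(1*96485) = 0.02740169 V
Step 2: [Ox]/[Red] = 0.4747/0.182 = 2.608242
Step 3: ln(2.608242) = 0.958676
Step 4: correction = 0.02740169 * 0.958676 = 0.0263 V
E = 0.26 + 0.0263 = 0.2863 V

0.2863 V


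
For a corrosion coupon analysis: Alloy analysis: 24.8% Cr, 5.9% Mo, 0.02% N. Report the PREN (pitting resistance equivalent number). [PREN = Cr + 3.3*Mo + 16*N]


Apply the PREN formula: PREN = Cr + 3.3*Mo + 16*N
PREN = 24.8 + 3.3*5.9 + 16*0.02
PREN = 24.8 + 19.47 + 0.32 = 44.59

44.59


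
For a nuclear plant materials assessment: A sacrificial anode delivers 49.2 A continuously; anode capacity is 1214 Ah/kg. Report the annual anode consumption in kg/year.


Annual consumption = current * hours per year / capacity
Rate = 49.2 * 8760 / 1214 = 355.0 kg/year

355.0 kg/year


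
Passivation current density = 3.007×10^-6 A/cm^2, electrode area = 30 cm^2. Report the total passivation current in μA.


I = i_pass * A, then convert A → μA (×10^6)
I = 3.007×10^-6 * 30 * 10^6 = 90.21 μA

90.21 μA


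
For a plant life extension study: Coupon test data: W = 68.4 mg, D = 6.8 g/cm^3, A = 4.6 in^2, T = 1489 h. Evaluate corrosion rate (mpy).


Apply the mpy weight-loss relation: CR = 534 * W / (D * A * T)
Numerator: 534 * 68.4 = 36525.6
Denominator: 6.8 * 4.6 * 1489 = 46575.92
CR = 36525.6 / 46575.92 = 0.7842 mpy

0.7842 mpy


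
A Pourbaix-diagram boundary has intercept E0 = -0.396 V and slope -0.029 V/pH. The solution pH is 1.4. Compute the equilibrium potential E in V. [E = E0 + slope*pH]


Apply the Pourbaix line equation: E = E0 + slope*pH
E = -0.396 + (-0.029)*1.4 = -0.396 + (-0.0406) = -0.4366 V
Rounded to 3 decimal places: E = -0.437 V

-0.437 V


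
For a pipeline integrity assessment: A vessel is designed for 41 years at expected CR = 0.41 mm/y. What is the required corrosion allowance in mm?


Corrosion allowance = CR × design life
CA = 0.41 * 41 = 16.81 mm

16.81 mm


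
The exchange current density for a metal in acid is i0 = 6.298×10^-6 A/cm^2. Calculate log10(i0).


i0 = 6.298×10^-6 A/cm^2
log10(i0) = -5.201

-5.201


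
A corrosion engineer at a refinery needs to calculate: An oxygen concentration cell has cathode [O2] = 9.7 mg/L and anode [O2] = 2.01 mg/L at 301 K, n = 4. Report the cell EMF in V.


Apply the Nernst concentration-cell relation: E = (RT/nF)*ln(C_cathode/C_anode)
RT/nF = 8.314*301/(4*96485) = 0.0064842 V
ln(9.7/2.01) = 1.57399
E = 0.0064842 * 1.57399 = 0.01021 V

0.01021 V


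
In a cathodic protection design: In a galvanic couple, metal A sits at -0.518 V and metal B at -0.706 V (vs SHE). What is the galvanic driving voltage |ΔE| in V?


Driving voltage is the absolute potential difference.
|ΔE| = |-0.518 − (-0.706)| = 0.188 V

0.188 V


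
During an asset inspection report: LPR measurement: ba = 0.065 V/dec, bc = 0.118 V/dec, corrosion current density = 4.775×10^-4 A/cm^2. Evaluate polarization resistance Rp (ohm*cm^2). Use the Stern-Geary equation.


Apply the Stern-Geary equation: Rp = ba*bc / (2.303*icorr*(ba+bc))
ba*bc = 0.065*0.118 = 0.00767
ba+bc = 0.183; 2.303*icorr*(ba+bc) = 2.303*4.775×10^-4*0.183 = 2.012419×10^-4
Rp = 0.00767 / 2.012419×10^-4 = 38.11 ohm*cm^2

38.11 ohm*cm^2


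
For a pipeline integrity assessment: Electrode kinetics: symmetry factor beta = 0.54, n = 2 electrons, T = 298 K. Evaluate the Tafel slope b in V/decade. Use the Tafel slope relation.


Apply the Tafel slope relation: b = 2.303*R*T/(beta*n*F)
Numerator: 2.303 * 8.314 * 298 = 5705.85
Denominator: 0.54 * 2 * 96485 = 104203.8
b = 5705.85 / 104203.8 = 0.055 V/decade

0.055 V/decade


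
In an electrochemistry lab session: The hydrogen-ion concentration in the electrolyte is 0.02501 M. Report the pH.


pH = −log10[H+]
pH = −log10(0.02501) = 1.6

1.6


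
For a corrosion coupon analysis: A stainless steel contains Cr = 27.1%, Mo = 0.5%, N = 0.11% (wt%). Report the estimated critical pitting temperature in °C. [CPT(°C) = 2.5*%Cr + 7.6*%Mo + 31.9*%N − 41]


Apply the ASTM G48 empirical CPT estimate: CPT(°C) = 2.5*%Cr + 7.6*%Mo + 31.9*%N − 41
2.5*27.1 = 67.75; 7.6*0.5 = 3.8; 31.9*0.11 = 3.509
CPT = 67.75 + 3.8 + 3.509 − 41 = 34.059 °C
Rounded to 0.1 °C: CPT ≈ 34.1 °C

34.1 °C


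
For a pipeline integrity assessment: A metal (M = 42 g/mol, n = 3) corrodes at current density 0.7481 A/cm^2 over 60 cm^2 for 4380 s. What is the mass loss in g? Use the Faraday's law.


Apply Faraday's law: m = i*A*t*M / (n*F)
Total charge passed Q = i*A*t = 0.7481*60*4380 = 196600.68 C
m = Q*M/(n*F) = 196600.68*42/(3*96485) = 28.527 g

28.527 g


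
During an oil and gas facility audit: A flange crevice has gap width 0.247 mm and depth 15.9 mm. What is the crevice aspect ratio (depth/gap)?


Aspect ratio = depth / gap
Ratio = 15.9 / 0.247 = 64.4

64.4


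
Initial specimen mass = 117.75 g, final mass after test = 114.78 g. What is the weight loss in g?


Weight loss = initial − final
WL = 117.75 − 114.78 = 2.97 g

2.97 g


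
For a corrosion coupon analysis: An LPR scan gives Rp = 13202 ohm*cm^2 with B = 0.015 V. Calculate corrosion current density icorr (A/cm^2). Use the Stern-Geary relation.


Apply the Stern-Geary relation: icorr = B / Rp
icorr = 0.015 / 13202 = 1.136×10^-6 A/cm^2

1.136×10^-6 A/cm^2


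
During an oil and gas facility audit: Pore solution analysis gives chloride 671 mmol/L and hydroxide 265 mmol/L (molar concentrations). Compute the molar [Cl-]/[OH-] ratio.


Threshold parameter = [Cl-] / [OH-] (molar basis; both in mmol/L, so units cancel)
Ratio = 671 / 265 = 2.53

2.53


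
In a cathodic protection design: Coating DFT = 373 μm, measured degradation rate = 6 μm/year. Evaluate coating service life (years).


Service life = thickness / degradation rate
Life = 373 / 6 = 62.2 years

62.2 years


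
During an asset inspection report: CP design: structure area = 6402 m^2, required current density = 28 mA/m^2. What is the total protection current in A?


I = area * current density, then convert mA → A (÷1000)
I = 6402 * 28 / 1000 = 179.26 A

179.26 A


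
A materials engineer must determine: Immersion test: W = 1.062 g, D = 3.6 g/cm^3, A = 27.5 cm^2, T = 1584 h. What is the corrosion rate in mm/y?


Apply the mm/y weight-loss relation: CR = 87600 * W / (D * A * T)
Numerator: 87600 * 1.062 = 93031.2
Denominator: 3.6 * 27.5 * 1584 = 156816.0
CR = 93031.2 / 156816.0 = 0.59325 mm/y

0.59325 mm/y


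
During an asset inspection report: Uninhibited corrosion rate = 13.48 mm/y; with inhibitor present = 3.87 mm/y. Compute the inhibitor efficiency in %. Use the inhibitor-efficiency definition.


Apply the inhibitor-efficiency definition: IE = (CR_blank − CR_inh)/CR_blank × 100
IE = (13.48 − 3.87) / 13.48 × 100
IE = 9.61 / 13.48 × 100 = 71.3 %

71.3 %


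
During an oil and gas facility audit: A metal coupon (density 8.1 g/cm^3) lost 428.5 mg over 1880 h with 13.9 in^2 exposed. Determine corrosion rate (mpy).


Apply the mpy weight-loss relation: CR = 534 * W / (D * A * T)
Numerator: 534 * 428.5 = 228819.0
Denominator: 8.1 * 13.9 * 1880 = 211669.2
CR = 228819.0 / 211669.2 = 1.081 mpy

1.081 mpy


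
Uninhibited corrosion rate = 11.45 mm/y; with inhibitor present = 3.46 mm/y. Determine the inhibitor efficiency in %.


Apply the inhibitor-efficiency definition: IE = (CR_blank − CR_inh)/CR_blank × 100
IE = (11.45 − 3.46) / 11.45 × 100
IE = 7.99 / 11.45 × 100 = 69.8 %

69.8 %


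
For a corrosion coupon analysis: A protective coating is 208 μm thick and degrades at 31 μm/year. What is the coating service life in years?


Service life = thickness / degradation rate
Life = 208 / 31 = 6.7 years

6.7 years


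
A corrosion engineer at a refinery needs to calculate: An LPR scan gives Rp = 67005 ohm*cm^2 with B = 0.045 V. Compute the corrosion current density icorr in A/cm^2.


Apply the Stern-Geary relation: icorr = B / Rp
icorr = 0.045 / 67005 = 6.716×10^-7 A/cm^2

6.716×10^-7 A/cm^2


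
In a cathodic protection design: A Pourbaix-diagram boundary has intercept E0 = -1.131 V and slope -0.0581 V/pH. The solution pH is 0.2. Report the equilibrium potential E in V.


Apply the Pourbaix line equation: E = E0 + slope*pH
E = -1.131 + (-0.0581)*0.2 = -1.131 + (-0.01162) = -1.14262 V
Rounded to 3 decimal places: E = -1.143 V

-1.143 V


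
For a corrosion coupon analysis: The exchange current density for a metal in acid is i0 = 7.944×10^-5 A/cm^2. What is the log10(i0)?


i0 = 7.944×10^-5 A/cm^2
log10(i0) = -4.1

-4.1


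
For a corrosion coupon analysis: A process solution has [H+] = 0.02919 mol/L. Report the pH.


pH = −log10[H+]
pH = −log10(0.02919) = 1.53

1.53


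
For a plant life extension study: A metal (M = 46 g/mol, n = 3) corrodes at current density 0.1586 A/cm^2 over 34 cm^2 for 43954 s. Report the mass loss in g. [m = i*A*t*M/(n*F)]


Apply Faraday's law: m = i*A*t*M / (n*F)
Total charge passed Q = i*A*t = 0.1586*34*43954 = 237017.5496 C
m = Q*M/(n*F) = 237017.5496*46/(3*96485) = 37.6667 g

37.6667 g


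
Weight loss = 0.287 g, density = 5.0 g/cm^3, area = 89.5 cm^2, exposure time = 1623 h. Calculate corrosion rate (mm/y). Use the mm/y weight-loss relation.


Apply the mm/y weight-loss relation: CR = 87600 * W / (D * A * T)
Numerator: 87600 * 0.287 = 25141.2
Denominator: 5.0 * 89.5 * 1623 = 726292.5
CR = 25141.2 / 726292.5 = 0.03462 mm/y

0.03462 mm/y


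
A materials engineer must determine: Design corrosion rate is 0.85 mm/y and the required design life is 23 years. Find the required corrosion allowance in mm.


Corrosion allowance = CR × design life
CA = 0.85 * 23 = 19.55 mm

19.55 mm


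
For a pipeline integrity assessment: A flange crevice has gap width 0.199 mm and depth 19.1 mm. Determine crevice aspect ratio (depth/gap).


Aspect ratio = depth / gap
Ratio = 19.1 / 0.199 = 96.0

96.0


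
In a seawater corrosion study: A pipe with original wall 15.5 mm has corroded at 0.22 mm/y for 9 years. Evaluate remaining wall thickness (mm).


Remaining wall = original − CR × time
t = 15.5 − 0.22*9 = 15.5 − 1.98 = 13.52 mm

13.52 mm


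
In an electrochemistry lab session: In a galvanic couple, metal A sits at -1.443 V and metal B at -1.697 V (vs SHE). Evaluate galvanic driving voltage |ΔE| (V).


Driving voltage is the absolute potential difference.
|ΔE| = |-1.443 − (-1.697)| = 0.254 V

0.254 V


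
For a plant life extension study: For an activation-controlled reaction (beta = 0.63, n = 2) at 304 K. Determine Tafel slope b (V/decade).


Apply the Tafel slope relation: b = 2.303*R*T/(beta*n*F)
Numerator: 2.303 * 8.314 * 304 = 5820.73
Denominator: 0.63 * 2 * 96485 = 121571.1
b = 5820.73 / 121571.1 = 0.0479 V/decade

0.0479 V/decade


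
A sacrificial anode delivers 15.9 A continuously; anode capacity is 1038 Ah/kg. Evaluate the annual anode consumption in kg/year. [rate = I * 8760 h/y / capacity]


Annual consumption = current * hours per year / capacity
Rate = 15.9 * 8760 / 1038 = 134.2 kg/year

134.2 kg/year


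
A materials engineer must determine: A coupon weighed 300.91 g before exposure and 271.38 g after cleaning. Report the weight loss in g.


Weight loss = initial − final
WL = 300.91 − 271.38 = 29.53 g

29.53 g


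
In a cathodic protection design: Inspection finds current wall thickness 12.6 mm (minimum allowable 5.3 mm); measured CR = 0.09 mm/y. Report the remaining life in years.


Apply the remaining-life relation: RL = (t_current − t_min) / CR
RL = (12.6 − 5.3) / 0.09 = 7.3 / 0.09 = 81.1 years

81.1 years


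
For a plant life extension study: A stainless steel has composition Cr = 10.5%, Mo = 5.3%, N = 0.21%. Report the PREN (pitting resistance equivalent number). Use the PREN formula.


Apply the PREN formula: PREN = Cr + 3.3*Mo + 16*N
PREN = 10.5 + 3.3*5.3 + 16*0.21
PREN = 10.5 + 17.49 + 3.36 = 31.35

31.35


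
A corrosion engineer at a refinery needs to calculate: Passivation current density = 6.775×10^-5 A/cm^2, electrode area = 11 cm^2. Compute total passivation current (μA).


I = i_pass * A, then convert A → μA (×10^6)
I = 6.775×10^-5 * 11 * 10^6 = 745.25 μA

745.25 μA


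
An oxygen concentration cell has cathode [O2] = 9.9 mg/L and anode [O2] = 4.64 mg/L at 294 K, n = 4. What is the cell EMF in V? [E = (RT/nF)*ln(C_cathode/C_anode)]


Apply the Nernst concentration-cell relation: E = (RT/nF)*ln(C_cathode/C_anode)
RT/nF = 8.314*294/(4*96485) = 0.00633341 V
ln(9.9/4.64) = 0.75782
E = 0.00633341 * 0.75782 = 0.0048 V

0.0048 V


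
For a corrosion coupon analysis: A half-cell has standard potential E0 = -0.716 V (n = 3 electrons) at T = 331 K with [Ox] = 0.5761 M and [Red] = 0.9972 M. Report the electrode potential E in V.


Apply the Nernst equation: E = E0 + (RT/nF)*ln([Ox]/[Red])
Step 1: RT/nF = 8.314*331/(3*96485) = 0.00950729 V
Step 2: [Ox]/[Red] = 0.5761/0.9972 = 0.577718
Step 3: ln(0.577718) = -0.548669
Step 4: correction = 0.00950729 * -0.548669 = -0.0052 V
E = -0.716 + -0.0052 = -0.7212 V

-0.7212 V


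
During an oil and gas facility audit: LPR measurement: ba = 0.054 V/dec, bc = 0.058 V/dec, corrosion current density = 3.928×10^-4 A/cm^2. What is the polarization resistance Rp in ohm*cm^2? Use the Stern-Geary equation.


Apply the Stern-Geary equation: Rp = ba*bc / (2.303*icorr*(ba+bc))
ba*bc = 0.054*0.058 = 0.003132
ba+bc = 0.112; 2.303*icorr*(ba+bc) = 2.303*3.928×10^-4*0.112 = 1.0131726×10^-4
Rp = 0.003132 / 1.0131726×10^-4 = 30.9 ohm*cm^2

30.9 ohm*cm^2


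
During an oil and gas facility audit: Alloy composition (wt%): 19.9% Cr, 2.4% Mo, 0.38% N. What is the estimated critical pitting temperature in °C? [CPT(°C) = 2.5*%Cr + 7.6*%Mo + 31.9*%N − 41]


Apply the ASTM G48 empirical CPT estimate: CPT(°C) = 2.5*%Cr + 7.6*%Mo + 31.9*%N − 41
2.5*19.9 = 49.75; 7.6*2.4 = 18.24; 31.9*0.38 = 12.122
CPT = 49.75 + 18.24 + 12.122 − 41 = 39.112 °C
Rounded to 0.1 °C: CPT ≈ 39.1 °C

39.1 °C


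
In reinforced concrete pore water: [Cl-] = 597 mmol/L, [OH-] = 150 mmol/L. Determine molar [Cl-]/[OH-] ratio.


Threshold parameter = [Cl-] / [OH-] (molar basis; both in mmol/L, so units cancel)
Ratio = 597 / 150 = 3.98

3.98


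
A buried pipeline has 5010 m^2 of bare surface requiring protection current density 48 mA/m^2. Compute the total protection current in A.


I = area * current density, then convert mA → A (÷1000)
I = 5010 * 48 / 1000 = 240.48 A

240.48 A


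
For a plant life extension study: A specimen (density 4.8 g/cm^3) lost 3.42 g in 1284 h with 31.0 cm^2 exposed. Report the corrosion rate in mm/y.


Apply the mm/y weight-loss relation: CR = 87600 * W / (D * A * T)
Numerator: 87600 * 3.42 = 299592.0
Denominator: 4.8 * 31.0 * 1284 = 191059.2
CR = 299592.0 / 191059.2 = 1.5681 mm/y

1.5681 mm/y


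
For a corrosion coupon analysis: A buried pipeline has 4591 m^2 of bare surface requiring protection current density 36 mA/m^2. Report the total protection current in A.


I = area * current density, then convert mA → A (÷1000)
I = 4591 * 36 / 1000 = 165.28 A

165.28 A


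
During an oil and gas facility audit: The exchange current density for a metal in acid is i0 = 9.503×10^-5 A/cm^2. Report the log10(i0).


i0 = 9.503×10^-5 A/cm^2
log10(i0) = -4.022

-4.022


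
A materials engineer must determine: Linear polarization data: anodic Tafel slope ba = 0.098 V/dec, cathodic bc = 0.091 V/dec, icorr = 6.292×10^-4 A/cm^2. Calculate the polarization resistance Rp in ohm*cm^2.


Apply the Stern-Geary equation: Rp = ba*bc / (2.303*icorr*(ba+bc))
ba*bc = 0.098*0.091 = 0.008918
ba+bc = 0.189; 2.303*icorr*(ba+bc) = 2.303*6.292×10^-4*0.189 = 2.7387×10^-4
Rp = 0.008918 / 2.7387×10^-4 = 32.56 ohm*cm^2

32.56 ohm*cm^2


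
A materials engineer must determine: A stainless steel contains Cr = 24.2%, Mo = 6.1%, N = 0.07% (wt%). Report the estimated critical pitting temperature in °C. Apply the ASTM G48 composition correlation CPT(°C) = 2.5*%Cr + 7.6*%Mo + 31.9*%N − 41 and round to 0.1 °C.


Apply the ASTM G48 empirical CPT estimate: CPT(°C) = 2.5*%Cr + 7.6*%Mo + 31.9*%N − 41
2.5*24.2 = 60.5; 7.6*6.1 = 46.36; 31.9*0.07 = 2.233
CPT = 60.5 + 46.36 + 2.233 − 41 = 68.093 °C
Rounded to 0.1 °C: CPT ≈ 68.1 °C

68.1 °C


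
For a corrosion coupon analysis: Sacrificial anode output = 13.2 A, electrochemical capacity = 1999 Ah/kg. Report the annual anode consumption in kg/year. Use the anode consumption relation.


Annual consumption = current * hours per year / capacity
Rate = 13.2 * 8760 / 1999 = 57.8 kg/year

57.8 kg/year


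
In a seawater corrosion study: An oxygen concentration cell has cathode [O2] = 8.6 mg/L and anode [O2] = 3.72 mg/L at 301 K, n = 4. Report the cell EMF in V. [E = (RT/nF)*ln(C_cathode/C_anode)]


Apply the Nernst concentration-cell relation: E = (RT/nF)*ln(C_cathode/C_anode)
RT/nF = 8.314*301/(4*96485) = 0.0064842 V
ln(8.6/3.72) = 0.83804
E = 0.0064842 * 0.83804 = 0.00543 V

0.00543 V


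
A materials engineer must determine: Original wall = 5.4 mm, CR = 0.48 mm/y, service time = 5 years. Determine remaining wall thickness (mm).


Remaining wall = original − CR × time
t = 5.4 − 0.48*5 = 5.4 − 2.4 = 3.0 mm

3.0 mm


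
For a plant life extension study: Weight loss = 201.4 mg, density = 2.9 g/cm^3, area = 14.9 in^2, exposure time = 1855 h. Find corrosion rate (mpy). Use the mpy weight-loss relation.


Apply the mpy weight-loss relation: CR = 534 * W / (D * A * T)
Numerator: 534 * 201.4 = 107547.6
Denominator: 2.9 * 14.9 * 1855 = 80154.55
CR = 107547.6 / 80154.55 = 1.34175 mpy

1.34175 mpy


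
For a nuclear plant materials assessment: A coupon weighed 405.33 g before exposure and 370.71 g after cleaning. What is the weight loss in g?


Weight loss = initial − final
WL = 405.33 − 370.71 = 34.62 g

34.62 g


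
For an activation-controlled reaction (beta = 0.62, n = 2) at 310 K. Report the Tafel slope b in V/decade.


Apply the Tafel slope relation: b = 2.303*R*T/(beta*n*F)
Numerator: 2.303 * 8.314 * 310 = 5935.61
Denominator: 0.62 * 2 * 96485 = 119641.4
b = 5935.61 / 119641.4 = 0.05 V/decade

0.05 V/decade


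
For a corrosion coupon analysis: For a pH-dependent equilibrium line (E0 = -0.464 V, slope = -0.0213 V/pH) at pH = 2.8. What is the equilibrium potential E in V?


Apply the Pourbaix line equation: E = E0 + slope*pH
E = -0.464 + (-0.0213)*2.8 = -0.464 + (-0.05964) = -0.52364 V
Rounded to 3 decimal places: E = -0.524 V

-0.524 V


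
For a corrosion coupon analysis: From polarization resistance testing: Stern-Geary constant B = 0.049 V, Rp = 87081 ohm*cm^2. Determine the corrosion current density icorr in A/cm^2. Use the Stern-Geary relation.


Apply the Stern-Geary relation: icorr = B / Rp
icorr = 0.049 / 87081 = 5.627×10^-7 A/cm^2

5.627×10^-7 A/cm^2


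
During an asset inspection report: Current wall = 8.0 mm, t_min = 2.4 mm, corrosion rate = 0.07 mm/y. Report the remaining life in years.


Apply the remaining-life relation: RL = (t_current − t_min) / CR
RL = (8.0 − 2.4) / 0.07 = 5.6 / 0.07 = 80.0 years

80.0 years


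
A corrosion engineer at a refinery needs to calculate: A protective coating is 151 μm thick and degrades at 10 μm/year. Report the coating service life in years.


Service life = thickness / degradation rate
Life = 151 / 10 = 15.1 years

15.1 years


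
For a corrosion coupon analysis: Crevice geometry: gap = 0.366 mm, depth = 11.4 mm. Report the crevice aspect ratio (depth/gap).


Aspect ratio = depth / gap
Ratio = 11.4 / 0.366 = 31.1

31.1


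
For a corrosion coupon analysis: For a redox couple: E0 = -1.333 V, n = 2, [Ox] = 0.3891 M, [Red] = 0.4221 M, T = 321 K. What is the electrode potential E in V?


Apply the Nernst equation: E = E0 + (RT/nF)*ln([Ox]/[Red])
Step 1: RT/nF = 8.314*321/(2*96485) = 0.0138301 V
Step 2: [Ox]/[Red] = 0.3891/0.4221 = 0.921819
Step 3: ln(0.921819) = -0.081406
Step 4: correction = 0.0138301 * -0.081406 = -0.0011 V
E = -1.333 + -0.0011 = -1.3341 V

-1.3341 V


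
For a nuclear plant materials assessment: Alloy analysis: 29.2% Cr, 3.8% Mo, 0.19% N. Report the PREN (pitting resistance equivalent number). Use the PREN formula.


Apply the PREN formula: PREN = Cr + 3.3*Mo + 16*N
PREN = 29.2 + 3.3*3.8 + 16*0.19
PREN = 29.2 + 12.54 + 3.04 = 44.78

44.78


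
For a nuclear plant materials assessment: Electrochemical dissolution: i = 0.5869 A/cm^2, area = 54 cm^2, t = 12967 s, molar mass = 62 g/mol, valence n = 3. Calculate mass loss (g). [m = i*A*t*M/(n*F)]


Apply Faraday's law: m = i*A*t*M / (n*F)
Total charge passed Q = i*A*t = 0.5869*54*12967 = 410957.9442 C
m = Q*M/(n*F) = 410957.9442*62/(3*96485) = 88.0254 g

88.0254 g


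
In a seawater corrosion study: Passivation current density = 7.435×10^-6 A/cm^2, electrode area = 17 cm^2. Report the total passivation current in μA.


I = i_pass * A, then convert A → μA (×10^6)
I = 7.435×10^-6 * 17 * 10^6 = 126.4 μA

126.4 μA


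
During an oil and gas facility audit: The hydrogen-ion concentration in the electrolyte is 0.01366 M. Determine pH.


pH = −log10[H+]
pH = −log10(0.01366) = 1.86

1.86


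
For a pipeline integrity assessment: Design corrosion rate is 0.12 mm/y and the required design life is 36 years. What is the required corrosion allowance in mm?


Corrosion allowance = CR × design life
CA = 0.12 * 36 = 4.32 mm

4.32 mm


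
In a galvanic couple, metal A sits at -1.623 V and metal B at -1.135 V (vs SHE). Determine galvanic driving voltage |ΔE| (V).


Driving voltage is the absolute potential difference.
|ΔE| = |-1.623 − (-1.135)| = 0.488 V

0.488 V


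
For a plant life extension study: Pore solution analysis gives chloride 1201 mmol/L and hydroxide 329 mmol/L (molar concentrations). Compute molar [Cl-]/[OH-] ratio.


Threshold parameter = [Cl-] / [OH-] (molar basis; both in mmol/L, so units cancel)
Ratio = 1201 / 329 = 3.65

3.65


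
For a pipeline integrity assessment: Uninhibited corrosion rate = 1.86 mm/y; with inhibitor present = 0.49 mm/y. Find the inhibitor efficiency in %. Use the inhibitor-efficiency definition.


Apply the inhibitor-efficiency definition: IE = (CR_blank − CR_inh)/CR_blank × 100
IE = (1.86 − 0.49) / 1.86 × 100
IE = 1.37 / 1.86 × 100 = 73.7 %

73.7 %


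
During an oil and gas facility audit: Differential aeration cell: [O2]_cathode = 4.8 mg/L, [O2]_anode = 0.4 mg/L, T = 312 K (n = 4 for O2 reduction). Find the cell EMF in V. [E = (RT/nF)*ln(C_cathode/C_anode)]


Apply the Nernst concentration-cell relation: E = (RT/nF)*ln(C_cathode/C_anode)
RT/nF = 8.314*312/(4*96485) = 0.00672117 V
ln(4.8/0.4) = 2.48491
E = 0.00672117 * 2.48491 = 0.0167 V

0.0167 V


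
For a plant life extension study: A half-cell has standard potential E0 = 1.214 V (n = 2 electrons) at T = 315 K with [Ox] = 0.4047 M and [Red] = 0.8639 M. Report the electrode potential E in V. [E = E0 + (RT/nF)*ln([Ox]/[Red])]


Apply the Nernst equation: E = E0 + (RT/nF)*ln([Ox]/[Red])
Step 1: RT/nF = 8.314*315/(2*96485) = 0.01357159 V
Step 2: [Ox]/[Red] = 0.4047/0.8639 = 0.468457
Step 3: ln(0.468457) = -0.758311
Step 4: correction = 0.01357159 * -0.758311 = -0.0103 V
E = 1.214 + -0.0103 = 1.2037 V

1.2037 V


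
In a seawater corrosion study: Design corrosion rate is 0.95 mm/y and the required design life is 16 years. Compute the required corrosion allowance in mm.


Corrosion allowance = CR × design life
CA = 0.95 * 16 = 15.2 mm

15.2 mm


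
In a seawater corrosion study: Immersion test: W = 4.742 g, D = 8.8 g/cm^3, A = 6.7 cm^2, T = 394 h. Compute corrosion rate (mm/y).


Apply the mm/y weight-loss relation: CR = 87600 * W / (D * A * T)
Numerator: 87600 * 4.742 = 415399.2
Denominator: 8.8 * 6.7 * 394 = 23230.24
CR = 415399.2 / 23230.24 = 17.88183 mm/y

17.88183 mm/y


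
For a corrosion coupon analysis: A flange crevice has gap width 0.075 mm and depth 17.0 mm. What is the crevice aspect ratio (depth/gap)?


Aspect ratio = depth / gap
Ratio = 17.0 / 0.075 = 226.7

226.7


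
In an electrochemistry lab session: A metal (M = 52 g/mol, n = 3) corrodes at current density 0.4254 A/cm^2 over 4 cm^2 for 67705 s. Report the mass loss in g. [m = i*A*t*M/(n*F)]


Apply Faraday's law: m = i*A*t*M / (n*F)
Total charge passed Q = i*A*t = 0.4254*4*67705 = 115206.828 C
m = Q*M/(n*F) = 115206.828*52/(3*96485) = 20.69667 g

20.69667 g


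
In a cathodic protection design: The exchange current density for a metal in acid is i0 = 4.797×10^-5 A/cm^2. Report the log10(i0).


i0 = 4.797×10^-5 A/cm^2
log10(i0) = -4.319

-4.319


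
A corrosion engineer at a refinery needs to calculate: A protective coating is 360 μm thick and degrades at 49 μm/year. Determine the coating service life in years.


Service life = thickness / degradation rate
Life = 360 / 49 = 7.3 years

7.3 years


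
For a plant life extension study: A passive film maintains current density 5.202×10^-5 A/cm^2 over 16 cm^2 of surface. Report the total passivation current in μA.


I = i_pass * A, then convert A → μA (×10^6)
I = 5.202×10^-5 * 16 * 10^6 = 832.32 μA

832.32 μA


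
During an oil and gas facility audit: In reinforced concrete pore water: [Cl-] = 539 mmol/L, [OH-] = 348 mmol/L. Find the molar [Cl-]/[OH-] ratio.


Threshold parameter = [Cl-] / [OH-] (molar basis; both in mmol/L, so units cancel)
Ratio = 539 / 348 = 1.55

1.55


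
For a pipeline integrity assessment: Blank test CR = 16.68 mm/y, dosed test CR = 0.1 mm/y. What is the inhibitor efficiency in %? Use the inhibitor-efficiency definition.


Apply the inhibitor-efficiency definition: IE = (CR_blank − CR_inh)/CR_blank × 100
IE = (16.68 − 0.1) / 16.68 × 100
IE = 16.58 / 16.68 × 100 = 99.4 %

99.4 %


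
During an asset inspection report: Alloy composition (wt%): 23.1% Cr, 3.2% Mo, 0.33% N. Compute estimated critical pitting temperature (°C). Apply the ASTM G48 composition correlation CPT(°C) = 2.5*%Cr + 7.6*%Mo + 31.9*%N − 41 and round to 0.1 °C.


Apply the ASTM G48 empirical CPT estimate: CPT(°C) = 2.5*%Cr + 7.6*%Mo + 31.9*%N − 41
2.5*23.1 = 57.75; 7.6*3.2 = 24.32; 31.9*0.33 = 10.527
CPT = 57.75 + 24.32 + 10.527 − 41 = 51.597 °C
Rounded to 0.1 °C: CPT ≈ 51.6 °C

51.6 °C


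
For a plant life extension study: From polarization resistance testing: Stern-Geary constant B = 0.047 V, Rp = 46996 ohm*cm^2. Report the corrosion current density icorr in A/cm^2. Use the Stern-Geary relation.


Apply the Stern-Geary relation: icorr = B / Rp
icorr = 0.047 / 46996 = 1.0×10^-6 A/cm^2

1.0×10^-6 A/cm^2


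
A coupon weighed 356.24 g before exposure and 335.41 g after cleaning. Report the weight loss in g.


Weight loss = initial − final
WL = 356.24 − 335.41 = 20.83 g

20.83 g


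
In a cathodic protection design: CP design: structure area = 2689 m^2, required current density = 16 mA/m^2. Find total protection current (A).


I = area * current density, then convert mA → A (÷1000)
I = 2689 * 16 / 1000 = 43.02 A

43.02 A


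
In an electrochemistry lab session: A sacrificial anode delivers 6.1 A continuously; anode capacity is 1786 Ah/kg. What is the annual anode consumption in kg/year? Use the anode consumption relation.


Annual consumption = current * hours per year / capacity
Rate = 6.1 * 8760 / 1786 = 29.9 kg/year

29.9 kg/year


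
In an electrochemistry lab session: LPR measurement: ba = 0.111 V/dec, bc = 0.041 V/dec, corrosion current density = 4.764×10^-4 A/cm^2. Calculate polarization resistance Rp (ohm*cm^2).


Apply the Stern-Geary equation: Rp = ba*bc / (2.303*icorr*(ba+bc))
ba*bc = 0.111*0.041 = 0.004551
ba+bc = 0.152; 2.303*icorr*(ba+bc) = 2.303*4.764×10^-4*0.152 = 1.6676668×10^-4
Rp = 0.004551 / 1.6676668×10^-4 = 27.3 ohm*cm^2

27.3 ohm*cm^2


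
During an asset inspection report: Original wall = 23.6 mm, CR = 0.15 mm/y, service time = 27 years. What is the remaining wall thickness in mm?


Remaining wall = original − CR × time
t = 23.6 − 0.15*27 = 23.6 − 4.05 = 19.55 mm

19.55 mm


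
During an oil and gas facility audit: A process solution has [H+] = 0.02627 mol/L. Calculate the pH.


pH = −log10[H+]
pH = −log10(0.02627) = 1.58

1.58


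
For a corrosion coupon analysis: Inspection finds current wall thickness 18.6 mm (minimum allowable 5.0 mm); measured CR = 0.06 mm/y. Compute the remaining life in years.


Apply the remaining-life relation: RL = (t_current − t_min) / CR
RL = (18.6 − 5.0) / 0.06 = 13.6 / 0.06 = 226.7 years

226.7 years


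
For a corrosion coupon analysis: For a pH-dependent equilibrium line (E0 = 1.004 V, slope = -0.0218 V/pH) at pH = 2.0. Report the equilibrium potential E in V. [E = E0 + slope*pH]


Apply the Pourbaix line equation: E = E0 + slope*pH
E = 1.004 + (-0.0218)*2.0 = 1.004 + (-0.0436) = 0.9604 V
Rounded to 3 decimal places: E = 0.960 V

0.960 V


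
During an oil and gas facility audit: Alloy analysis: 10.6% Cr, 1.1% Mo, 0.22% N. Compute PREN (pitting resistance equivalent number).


Apply the PREN formula: PREN = Cr + 3.3*Mo + 16*N
PREN = 10.6 + 3.3*1.1 + 16*0.22
PREN = 10.6 + 3.63 + 3.52 = 17.75

17.75


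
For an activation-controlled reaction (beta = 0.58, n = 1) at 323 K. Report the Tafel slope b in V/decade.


Apply the Tafel slope relation: b = 2.303*R*T/(beta*n*F)
Numerator: 2.303 * 8.314 * 323 = 6184.53
Denominator: 0.58 * 1 * 96485 = 55961.3
b = 6184.53 / 55961.3 = 0.111 V/decade

0.111 V/decade


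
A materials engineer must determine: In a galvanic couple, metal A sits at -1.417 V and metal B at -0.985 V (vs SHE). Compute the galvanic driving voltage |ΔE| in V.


Driving voltage is the absolute potential difference.
|ΔE| = |-1.417 − (-0.985)| = 0.432 V

0.432 V


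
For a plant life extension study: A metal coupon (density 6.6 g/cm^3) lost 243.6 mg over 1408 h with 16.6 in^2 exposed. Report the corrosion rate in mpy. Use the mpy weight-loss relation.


Apply the mpy weight-loss relation: CR = 534 * W / (D * A * T)
Numerator: 534 * 243.6 = 130082.4
Denominator: 6.6 * 16.6 * 1408 = 154260.48
CR = 130082.4 / 154260.48 = 0.8433 mpy

0.8433 mpy


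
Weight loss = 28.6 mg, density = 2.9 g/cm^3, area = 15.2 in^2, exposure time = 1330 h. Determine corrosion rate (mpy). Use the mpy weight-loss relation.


Apply the mpy weight-loss relation: CR = 534 * W / (D * A * T)
Numerator: 534 * 28.6 = 15272.4
Denominator: 2.9 * 15.2 * 1330 = 58626.4
CR = 15272.4 / 58626.4 = 0.261 mpy

0.261 mpy


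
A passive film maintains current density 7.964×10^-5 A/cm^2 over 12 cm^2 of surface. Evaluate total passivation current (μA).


I = i_pass * A, then convert A → μA (×10^6)
I = 7.964×10^-5 * 12 * 10^6 = 955.68 μA

955.68 μA


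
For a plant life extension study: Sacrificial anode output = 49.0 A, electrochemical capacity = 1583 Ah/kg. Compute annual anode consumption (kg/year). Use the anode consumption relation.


Annual consumption = current * hours per year / capacity
Rate = 49.0 * 8760 / 1583 = 271.2 kg/year

271.2 kg/year


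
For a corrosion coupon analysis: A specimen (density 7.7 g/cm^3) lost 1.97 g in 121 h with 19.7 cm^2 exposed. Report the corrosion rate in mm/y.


Apply the mm/y weight-loss relation: CR = 87600 * W / (D * A * T)
Numerator: 87600 * 1.97 = 172572.0
Denominator: 7.7 * 19.7 * 121 = 18354.49
CR = 172572.0 / 18354.49 = 9.40217 mm/y

9.40217 mm/y


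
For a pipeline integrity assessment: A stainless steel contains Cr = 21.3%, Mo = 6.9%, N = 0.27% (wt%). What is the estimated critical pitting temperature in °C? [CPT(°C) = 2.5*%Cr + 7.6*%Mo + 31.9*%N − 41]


Apply the ASTM G48 empirical CPT estimate: CPT(°C) = 2.5*%Cr + 7.6*%Mo + 31.9*%N − 41
2.5*21.3 = 53.25; 7.6*6.9 = 52.44; 31.9*0.27 = 8.613
CPT = 53.25 + 52.44 + 8.613 − 41 = 73.303 °C
Rounded to 0.1 °C: CPT ≈ 73.3 °C

73.3 °C


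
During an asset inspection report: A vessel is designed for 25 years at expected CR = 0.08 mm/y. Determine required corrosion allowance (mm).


Corrosion allowance = CR × design life
CA = 0.08 * 25 = 2.0 mm

2.0 mm


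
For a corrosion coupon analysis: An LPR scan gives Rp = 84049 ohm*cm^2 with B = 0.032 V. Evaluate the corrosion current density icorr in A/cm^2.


Apply the Stern-Geary relation: icorr = B / Rp
icorr = 0.032 / 84049 = 3.807×10^-7 A/cm^2

3.807×10^-7 A/cm^2


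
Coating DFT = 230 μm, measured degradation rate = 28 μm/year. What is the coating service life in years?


Service life = thickness / degradation rate
Life = 230 / 28 = 8.2 years

8.2 years


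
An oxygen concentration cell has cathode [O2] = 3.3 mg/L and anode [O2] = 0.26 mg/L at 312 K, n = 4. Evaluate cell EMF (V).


Apply the Nernst concentration-cell relation: E = (RT/nF)*ln(C_cathode/C_anode)
RT/nF = 8.314*312/(4*96485) = 0.00672117 V
ln(3.3/0.26) = 2.541
E = 0.00672117 * 2.541 = 0.01708 V

0.01708 V


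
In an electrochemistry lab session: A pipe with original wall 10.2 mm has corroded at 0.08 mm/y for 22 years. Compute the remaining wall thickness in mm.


Remaining wall = original − CR × time
t = 10.2 − 0.08*22 = 10.2 − 1.76 = 8.44 mm

8.44 mm


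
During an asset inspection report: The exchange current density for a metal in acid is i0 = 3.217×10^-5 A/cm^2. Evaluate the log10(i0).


i0 = 3.217×10^-5 A/cm^2
log10(i0) = -4.493

-4.493


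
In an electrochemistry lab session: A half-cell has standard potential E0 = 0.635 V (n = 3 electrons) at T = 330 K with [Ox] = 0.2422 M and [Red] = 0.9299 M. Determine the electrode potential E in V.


Apply the Nernst equation: E = E0 + (RT/nF)*ln([Ox]/[Red])
Step 1: RT/nF = 8.314*330/(3*96485) = 0.00947857 V
Step 2: [Ox]/[Red] = 0.2422/0.9299 = 0.260458
Step 3: ln(0.260458) = -1.345314
Step 4: correction = 0.00947857 * -1.345314 = -0.0128 V
E = 0.635 + -0.0128 = 0.6222 V

0.6222 V


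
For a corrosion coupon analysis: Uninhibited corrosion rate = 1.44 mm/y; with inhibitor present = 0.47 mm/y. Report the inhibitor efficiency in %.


Apply the inhibitor-efficiency definition: IE = (CR_blank − CR_inh)/CR_blank × 100
IE = (1.44 − 0.47) / 1.44 × 100
IE = 0.97 / 1.44 × 100 = 67.4 %

67.4 %


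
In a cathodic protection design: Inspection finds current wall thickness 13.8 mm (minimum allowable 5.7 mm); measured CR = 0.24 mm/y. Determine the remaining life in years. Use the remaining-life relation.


Apply the remaining-life relation: RL = (t_current − t_min) / CR
RL = (13.8 − 5.7) / 0.24 = 8.1 / 0.24 = 33.8 years

33.8 years


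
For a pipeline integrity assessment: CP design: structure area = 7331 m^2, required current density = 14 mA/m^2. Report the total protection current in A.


I = area * current density, then convert mA → A (÷1000)
I = 7331 * 14 / 1000 = 102.63 A

102.63 A


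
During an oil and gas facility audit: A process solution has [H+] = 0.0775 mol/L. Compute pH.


pH = −log10[H+]
pH = −log10(0.0775) = 1.11

1.11


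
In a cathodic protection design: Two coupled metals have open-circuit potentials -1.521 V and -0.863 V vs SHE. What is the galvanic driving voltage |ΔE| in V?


Driving voltage is the absolute potential difference.
|ΔE| = |-1.521 − (-0.863)| = 0.658 V

0.658 V


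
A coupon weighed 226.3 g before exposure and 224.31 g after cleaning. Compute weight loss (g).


Weight loss = initial − final
WL = 226.3 − 224.31 = 1.99 g

1.99 g


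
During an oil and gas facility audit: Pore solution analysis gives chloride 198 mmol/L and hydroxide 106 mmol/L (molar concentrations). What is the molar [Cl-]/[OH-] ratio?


Threshold parameter = [Cl-] / [OH-] (molar basis; both in mmol/L, so units cancel)
Ratio = 198 / 106 = 1.87

1.87


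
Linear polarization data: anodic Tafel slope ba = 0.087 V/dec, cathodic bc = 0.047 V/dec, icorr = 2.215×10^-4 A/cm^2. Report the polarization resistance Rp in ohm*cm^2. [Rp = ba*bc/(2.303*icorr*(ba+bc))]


Apply the Stern-Geary equation: Rp = ba*bc / (2.303*icorr*(ba+bc))
ba*bc = 0.087*0.047 = 0.004089
ba+bc = 0.134; 2.303*icorr*(ba+bc) = 2.303*2.215×10^-4*0.134 = 6.8355343×10^-5
Rp = 0.004089 / 6.8355343×10^-5 = 59.8 ohm*cm^2

59.8 ohm*cm^2


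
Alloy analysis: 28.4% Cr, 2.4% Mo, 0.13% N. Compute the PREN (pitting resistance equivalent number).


Apply the PREN formula: PREN = Cr + 3.3*Mo + 16*N
PREN = 28.4 + 3.3*2.4 + 16*0.13
PREN = 28.4 + 7.92 + 2.08 = 38.4

38.4


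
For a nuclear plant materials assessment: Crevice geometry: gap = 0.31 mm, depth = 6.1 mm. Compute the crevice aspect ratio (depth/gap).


Aspect ratio = depth / gap
Ratio = 6.1 / 0.31 = 19.7

19.7


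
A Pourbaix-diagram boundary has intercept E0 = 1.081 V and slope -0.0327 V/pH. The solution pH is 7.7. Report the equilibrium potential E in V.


Apply the Pourbaix line equation: E = E0 + slope*pH
E = 1.081 + (-0.0327)*7.7 = 1.081 + (-0.25179) = 0.82921 V
Rounded to 3 decimal places: E = 0.829 V

0.829 V


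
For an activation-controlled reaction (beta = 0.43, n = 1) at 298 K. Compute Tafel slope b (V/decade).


Apply the Tafel slope relation: b = 2.303*R*T/(beta*n*F)
Numerator: 2.303 * 8.314 * 298 = 5705.85
Denominator: 0.43 * 1 * 96485 = 41488.55
b = 5705.85 / 41488.55 = 0.1375 V/decade

0.1375 V/decade


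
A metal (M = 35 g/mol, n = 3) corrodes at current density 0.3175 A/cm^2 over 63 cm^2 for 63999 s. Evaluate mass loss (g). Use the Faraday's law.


Apply Faraday's law: m = i*A*t*M / (n*F)
Total charge passed Q = i*A*t = 0.3175*63*63999 = 1280139.9975 C
m = Q*M/(n*F) = 1280139.9975*35/(3*96485) = 154.791 g

154.791 g


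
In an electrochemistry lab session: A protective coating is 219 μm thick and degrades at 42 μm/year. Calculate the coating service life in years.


Service life = thickness / degradation rate
Life = 219 / 42 = 5.2 years

5.2 years


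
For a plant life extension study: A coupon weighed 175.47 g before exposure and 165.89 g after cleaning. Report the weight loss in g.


Weight loss = initial − final
WL = 175.47 − 165.89 = 9.58 g

9.58 g


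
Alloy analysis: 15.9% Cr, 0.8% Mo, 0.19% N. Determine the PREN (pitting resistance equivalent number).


Apply the PREN formula: PREN = Cr + 3.3*Mo + 16*N
PREN = 15.9 + 3.3*0.8 + 16*0.19
PREN = 15.9 + 2.64 + 3.04 = 21.58

21.58


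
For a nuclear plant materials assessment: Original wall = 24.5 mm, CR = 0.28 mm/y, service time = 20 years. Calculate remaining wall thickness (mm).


Remaining wall = original − CR × time
t = 24.5 − 0.28*20 = 24.5 − 5.6 = 18.9 mm

18.9 mm


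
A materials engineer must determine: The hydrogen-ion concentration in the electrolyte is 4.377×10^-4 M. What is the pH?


pH = −log10[H+]
pH = −log10(4.377×10^-4) = 3.36

3.36


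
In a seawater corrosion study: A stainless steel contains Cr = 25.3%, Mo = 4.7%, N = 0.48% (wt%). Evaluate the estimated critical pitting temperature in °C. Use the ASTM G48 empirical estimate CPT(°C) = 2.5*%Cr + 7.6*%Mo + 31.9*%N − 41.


Apply the ASTM G48 empirical CPT estimate: CPT(°C) = 2.5*%Cr + 7.6*%Mo + 31.9*%N − 41
2.5*25.3 = 63.25; 7.6*4.7 = 35.72; 31.9*0.48 = 15.312
CPT = 63.25 + 35.72 + 15.312 − 41 = 73.282 °C
Rounded to 0.1 °C: CPT ≈ 73.3 °C

73.3 °C
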